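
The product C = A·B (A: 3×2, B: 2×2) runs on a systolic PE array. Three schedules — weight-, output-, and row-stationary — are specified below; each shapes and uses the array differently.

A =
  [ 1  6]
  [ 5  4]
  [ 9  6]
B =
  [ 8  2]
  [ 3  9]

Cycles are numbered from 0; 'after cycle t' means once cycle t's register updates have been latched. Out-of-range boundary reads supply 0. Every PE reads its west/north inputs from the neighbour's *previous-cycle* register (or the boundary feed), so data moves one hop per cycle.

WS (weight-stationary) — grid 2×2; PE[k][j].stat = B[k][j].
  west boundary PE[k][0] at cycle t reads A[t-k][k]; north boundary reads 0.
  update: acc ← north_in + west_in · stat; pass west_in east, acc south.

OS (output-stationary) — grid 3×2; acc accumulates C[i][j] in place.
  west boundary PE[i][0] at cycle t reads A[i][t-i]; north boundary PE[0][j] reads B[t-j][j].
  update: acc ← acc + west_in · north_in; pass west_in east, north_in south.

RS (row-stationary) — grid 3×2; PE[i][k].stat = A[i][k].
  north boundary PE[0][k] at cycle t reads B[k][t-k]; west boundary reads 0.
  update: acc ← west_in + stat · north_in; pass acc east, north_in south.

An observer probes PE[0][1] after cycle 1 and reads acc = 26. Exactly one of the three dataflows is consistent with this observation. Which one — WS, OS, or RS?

WS [2×2] PE[0][1] across cycles:
  t=0 PE[0][1]: acc=0 h=0 v=0
  t=1 PE[0][1]: acc=2 h=1 v=2
OS [3×2] PE[0][1] across cycles:
  t=0 PE[0][1]: acc=0 h=0 v=0
  t=1 PE[0][1]: acc=2 h=1 v=2
RS [3×2] PE[0][1] across cycles:
  t=0 PE[0][1]: acc=0 h=0 v=0
  t=1 PE[0][1]: acc=26 h=26 v=3

dataflow = RS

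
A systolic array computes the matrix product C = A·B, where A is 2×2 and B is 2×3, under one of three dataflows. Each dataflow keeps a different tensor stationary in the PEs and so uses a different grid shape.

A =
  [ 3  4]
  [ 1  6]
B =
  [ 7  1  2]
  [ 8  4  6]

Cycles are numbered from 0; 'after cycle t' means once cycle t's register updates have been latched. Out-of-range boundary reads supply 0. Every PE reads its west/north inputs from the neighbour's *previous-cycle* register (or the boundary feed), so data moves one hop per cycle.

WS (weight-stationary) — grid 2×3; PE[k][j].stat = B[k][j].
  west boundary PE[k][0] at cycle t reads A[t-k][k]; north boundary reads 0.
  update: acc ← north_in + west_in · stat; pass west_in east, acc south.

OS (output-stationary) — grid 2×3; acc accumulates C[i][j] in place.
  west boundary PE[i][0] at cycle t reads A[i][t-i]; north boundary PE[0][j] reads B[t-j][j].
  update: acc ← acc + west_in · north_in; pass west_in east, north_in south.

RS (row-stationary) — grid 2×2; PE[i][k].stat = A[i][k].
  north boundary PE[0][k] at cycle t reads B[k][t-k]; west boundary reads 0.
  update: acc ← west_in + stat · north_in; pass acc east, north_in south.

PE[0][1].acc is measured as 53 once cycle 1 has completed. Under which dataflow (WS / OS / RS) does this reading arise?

dataflow = RS

WS [2×3] PE[0][1] across cycles:
  @0  [0,1]  acc 0  |  →0  ↓0
  @1  [0,1]  acc 3  |  →3  ↓3
OS [2×3] PE[0][1] across cycles:
  @0  [0,1]  acc 0  |  →0  ↓0
  @1  [0,1]  acc 3  |  →3  ↓1
RS [2×2] PE[0][1] across cycles:
  @0  [0,1]  acc 0  |  →0  ↓0
  @1  [0,1]  acc 53  |  →53  ↓8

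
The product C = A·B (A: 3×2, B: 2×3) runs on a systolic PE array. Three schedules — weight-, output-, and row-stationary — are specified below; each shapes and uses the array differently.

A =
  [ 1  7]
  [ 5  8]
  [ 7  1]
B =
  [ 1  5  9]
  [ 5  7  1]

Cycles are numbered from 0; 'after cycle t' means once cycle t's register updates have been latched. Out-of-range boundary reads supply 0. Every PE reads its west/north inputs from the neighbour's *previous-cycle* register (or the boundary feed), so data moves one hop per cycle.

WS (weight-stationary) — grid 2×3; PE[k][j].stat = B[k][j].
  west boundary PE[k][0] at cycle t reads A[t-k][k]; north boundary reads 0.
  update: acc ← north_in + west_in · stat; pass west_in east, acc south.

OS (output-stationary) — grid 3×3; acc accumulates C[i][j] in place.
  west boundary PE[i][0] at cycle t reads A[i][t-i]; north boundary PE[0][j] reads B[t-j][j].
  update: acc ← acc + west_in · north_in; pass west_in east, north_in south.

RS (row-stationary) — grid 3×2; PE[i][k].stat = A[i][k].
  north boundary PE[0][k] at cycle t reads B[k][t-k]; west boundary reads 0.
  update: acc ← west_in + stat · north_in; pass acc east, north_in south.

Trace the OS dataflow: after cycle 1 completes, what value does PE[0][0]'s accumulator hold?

PE[0][0].acc = 36

OS on a 3×3 grid — tracing PE[0][0] and its feeders:
  t=0 PE[0][0]: acc=1 h=1 v=1
  t=1 PE[0][0]: acc=36 h=7 v=5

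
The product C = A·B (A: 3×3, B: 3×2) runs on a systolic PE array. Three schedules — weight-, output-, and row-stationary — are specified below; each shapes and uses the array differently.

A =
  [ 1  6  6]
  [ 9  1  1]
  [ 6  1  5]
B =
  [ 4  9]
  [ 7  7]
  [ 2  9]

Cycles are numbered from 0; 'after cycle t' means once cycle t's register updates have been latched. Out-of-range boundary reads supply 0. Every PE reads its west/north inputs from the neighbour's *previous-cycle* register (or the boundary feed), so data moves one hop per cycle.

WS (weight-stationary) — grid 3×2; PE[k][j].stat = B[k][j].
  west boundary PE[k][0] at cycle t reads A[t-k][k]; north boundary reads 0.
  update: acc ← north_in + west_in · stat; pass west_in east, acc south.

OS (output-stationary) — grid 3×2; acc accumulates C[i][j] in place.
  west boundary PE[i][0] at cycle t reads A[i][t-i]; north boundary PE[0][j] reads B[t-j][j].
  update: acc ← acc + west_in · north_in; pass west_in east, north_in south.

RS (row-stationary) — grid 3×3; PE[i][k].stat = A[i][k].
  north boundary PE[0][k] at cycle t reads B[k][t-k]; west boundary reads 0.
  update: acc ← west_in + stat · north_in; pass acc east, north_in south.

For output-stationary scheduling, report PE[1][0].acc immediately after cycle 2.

OS on a 3×2 grid — tracing PE[1][0] and its feeders:
  c0 r0c0: 4 / 1 / 4
  c0 r1c0: 0 / 0 / 0
  c1 r0c0: 46 / 6 / 7
  c1 r1c0: 36 / 9 / 4
  c2 r0c0: 58 / 6 / 2
  c2 r1c0: 43 / 1 / 7

PE[1][0].acc = 43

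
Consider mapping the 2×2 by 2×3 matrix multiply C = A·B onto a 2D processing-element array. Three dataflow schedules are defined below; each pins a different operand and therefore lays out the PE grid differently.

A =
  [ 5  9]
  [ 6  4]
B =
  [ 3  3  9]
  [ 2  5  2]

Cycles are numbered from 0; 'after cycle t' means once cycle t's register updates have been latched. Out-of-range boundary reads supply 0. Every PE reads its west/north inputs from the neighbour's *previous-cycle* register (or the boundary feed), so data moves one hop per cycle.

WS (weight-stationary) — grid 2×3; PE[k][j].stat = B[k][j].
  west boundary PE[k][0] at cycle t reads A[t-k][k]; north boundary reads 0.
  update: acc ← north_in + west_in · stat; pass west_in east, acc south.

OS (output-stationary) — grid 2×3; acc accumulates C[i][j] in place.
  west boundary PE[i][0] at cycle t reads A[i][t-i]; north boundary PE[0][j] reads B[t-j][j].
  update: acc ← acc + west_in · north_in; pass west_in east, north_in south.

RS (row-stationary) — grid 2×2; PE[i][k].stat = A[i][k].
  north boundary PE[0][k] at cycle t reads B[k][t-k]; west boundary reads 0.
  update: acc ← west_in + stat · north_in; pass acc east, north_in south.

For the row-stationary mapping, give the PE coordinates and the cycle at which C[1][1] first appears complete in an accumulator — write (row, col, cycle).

(row, col, cycle) = (1, 1, 3)

Under RS, C[1][1] lands at PE[1][1]:
  after 0 — PE[1][1] acc=0, pass-E 0, pass-S 0
  after 1 — PE[1][1] acc=0, pass-E 0, pass-S 0
  after 2 — PE[1][1] acc=26, pass-E 26, pass-S 2
  after 3 — PE[1][1] acc=38, pass-E 38, pass-S 5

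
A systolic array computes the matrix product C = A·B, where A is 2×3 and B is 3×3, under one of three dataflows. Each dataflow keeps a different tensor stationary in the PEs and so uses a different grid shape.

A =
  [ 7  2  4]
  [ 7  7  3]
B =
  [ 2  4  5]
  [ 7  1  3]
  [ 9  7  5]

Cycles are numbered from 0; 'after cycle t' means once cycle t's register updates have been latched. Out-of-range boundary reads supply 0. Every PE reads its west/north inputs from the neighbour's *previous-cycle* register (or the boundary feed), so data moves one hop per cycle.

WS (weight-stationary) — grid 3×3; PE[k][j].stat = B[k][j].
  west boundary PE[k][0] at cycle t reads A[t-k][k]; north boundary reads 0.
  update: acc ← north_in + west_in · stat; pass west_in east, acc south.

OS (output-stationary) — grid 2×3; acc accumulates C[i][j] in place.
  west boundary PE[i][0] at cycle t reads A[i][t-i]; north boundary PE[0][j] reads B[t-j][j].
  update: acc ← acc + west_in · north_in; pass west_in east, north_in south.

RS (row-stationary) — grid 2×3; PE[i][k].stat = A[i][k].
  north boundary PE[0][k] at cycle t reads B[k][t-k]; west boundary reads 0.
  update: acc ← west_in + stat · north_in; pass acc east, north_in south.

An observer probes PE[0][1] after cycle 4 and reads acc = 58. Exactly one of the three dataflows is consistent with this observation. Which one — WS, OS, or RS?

Under WS (3×3), PE[0][1]:
  step 0 · PE0,1: acc=0; fwd→0 fwd↓0
  step 1 · PE0,1: acc=28; fwd→7 fwd↓28
  step 2 · PE0,1: acc=28; fwd→7 fwd↓28
  step 3 · PE0,1: acc=0; fwd→0 fwd↓0
  step 4 · PE0,1: acc=0; fwd→0 fwd↓0
Under OS (2×3), PE[0][1]:
  step 0 · PE0,1: acc=0; fwd→0 fwd↓0
  step 1 · PE0,1: acc=28; fwd→7 fwd↓4
  step 2 · PE0,1: acc=30; fwd→2 fwd↓1
  step 3 · PE0,1: acc=58; fwd→4 fwd↓7
  step 4 · PE0,1: acc=58; fwd→0 fwd↓0
Under RS (2×3), PE[0][1]:
  step 0 · PE0,1: acc=0; fwd→0 fwd↓0
  step 1 · PE0,1: acc=28; fwd→28 fwd↓7
  step 2 · PE0,1: acc=30; fwd→30 fwd↓1
  step 3 · PE0,1: acc=41; fwd→41 fwd↓3
  step 4 · PE0,1: acc=0; fwd→0 fwd↓0

dataflow = OS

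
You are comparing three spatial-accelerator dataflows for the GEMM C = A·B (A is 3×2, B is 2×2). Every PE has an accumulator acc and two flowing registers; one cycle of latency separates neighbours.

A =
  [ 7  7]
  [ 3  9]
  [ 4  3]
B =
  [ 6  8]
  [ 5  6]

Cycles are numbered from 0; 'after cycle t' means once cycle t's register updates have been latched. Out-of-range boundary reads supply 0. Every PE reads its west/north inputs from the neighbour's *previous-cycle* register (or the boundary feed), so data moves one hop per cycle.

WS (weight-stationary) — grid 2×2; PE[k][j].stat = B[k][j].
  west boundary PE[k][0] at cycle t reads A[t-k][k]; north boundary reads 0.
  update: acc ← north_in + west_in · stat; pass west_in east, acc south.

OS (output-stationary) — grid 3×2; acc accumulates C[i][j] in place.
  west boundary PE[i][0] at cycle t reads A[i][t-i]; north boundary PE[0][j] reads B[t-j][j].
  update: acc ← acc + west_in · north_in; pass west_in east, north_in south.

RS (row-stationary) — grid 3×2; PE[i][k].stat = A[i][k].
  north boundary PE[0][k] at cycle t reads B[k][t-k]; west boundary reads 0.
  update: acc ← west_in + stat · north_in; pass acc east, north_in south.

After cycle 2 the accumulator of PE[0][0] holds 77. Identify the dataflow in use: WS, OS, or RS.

Under WS (2×2), PE[0][0]:
  [0] (0,0) acc=42 (h:7 v:42)
  [1] (0,0) acc=18 (h:3 v:18)
  [2] (0,0) acc=24 (h:4 v:24)
Under OS (3×2), PE[0][0]:
  [0] (0,0) acc=42 (h:7 v:6)
  [1] (0,0) acc=77 (h:7 v:5)
  [2] (0,0) acc=77 (h:0 v:0)
Under RS (3×2), PE[0][0]:
  [0] (0,0) acc=42 (h:42 v:6)
  [1] (0,0) acc=56 (h:56 v:8)
  [2] (0,0) acc=0 (h:0 v:0)

dataflow = OS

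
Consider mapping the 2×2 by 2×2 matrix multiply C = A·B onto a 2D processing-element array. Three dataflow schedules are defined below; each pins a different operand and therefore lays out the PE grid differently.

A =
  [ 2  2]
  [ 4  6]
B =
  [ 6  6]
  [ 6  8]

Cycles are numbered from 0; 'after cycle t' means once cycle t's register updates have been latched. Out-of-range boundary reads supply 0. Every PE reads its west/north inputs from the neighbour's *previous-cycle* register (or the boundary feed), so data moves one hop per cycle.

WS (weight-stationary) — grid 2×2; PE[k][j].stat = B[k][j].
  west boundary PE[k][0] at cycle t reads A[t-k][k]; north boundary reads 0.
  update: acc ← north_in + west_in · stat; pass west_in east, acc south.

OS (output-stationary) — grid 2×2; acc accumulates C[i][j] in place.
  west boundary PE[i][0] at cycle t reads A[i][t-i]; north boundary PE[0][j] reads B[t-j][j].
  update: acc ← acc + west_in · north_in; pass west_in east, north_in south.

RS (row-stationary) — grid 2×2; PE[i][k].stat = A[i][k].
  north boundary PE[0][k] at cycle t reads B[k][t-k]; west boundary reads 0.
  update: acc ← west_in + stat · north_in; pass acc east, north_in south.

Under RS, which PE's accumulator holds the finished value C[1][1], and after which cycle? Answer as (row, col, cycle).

Under RS, C[1][1] lands at PE[1][1]:
  @0  [1,1]  acc 0  |  →0  ↓0
  @1  [1,1]  acc 0  |  →0  ↓0
  @2  [1,1]  acc 60  |  →60  ↓6
  @3  [1,1]  acc 72  |  →72  ↓8

(row, col, cycle) = (1, 1, 3)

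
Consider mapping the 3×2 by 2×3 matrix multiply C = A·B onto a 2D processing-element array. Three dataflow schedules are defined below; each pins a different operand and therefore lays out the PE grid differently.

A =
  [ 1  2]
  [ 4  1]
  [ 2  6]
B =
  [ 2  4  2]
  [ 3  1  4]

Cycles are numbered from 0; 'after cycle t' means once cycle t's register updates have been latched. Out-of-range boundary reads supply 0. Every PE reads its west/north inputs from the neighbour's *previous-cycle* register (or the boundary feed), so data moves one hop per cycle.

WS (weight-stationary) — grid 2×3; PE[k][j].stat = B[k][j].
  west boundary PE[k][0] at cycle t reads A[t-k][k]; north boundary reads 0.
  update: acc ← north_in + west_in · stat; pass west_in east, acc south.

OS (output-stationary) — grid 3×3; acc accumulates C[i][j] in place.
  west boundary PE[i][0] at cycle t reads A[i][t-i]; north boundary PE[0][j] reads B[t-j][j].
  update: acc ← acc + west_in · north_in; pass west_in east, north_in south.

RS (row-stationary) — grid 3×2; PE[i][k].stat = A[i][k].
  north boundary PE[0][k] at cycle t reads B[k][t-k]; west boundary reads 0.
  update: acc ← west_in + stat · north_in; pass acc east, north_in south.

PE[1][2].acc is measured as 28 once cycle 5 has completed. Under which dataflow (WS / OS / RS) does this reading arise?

dataflow = WS

— WS: 2×3; PE[1][2] trace:
  after 0 — PE[1][2] acc=0, pass-E 0, pass-S 0
  after 1 — PE[1][2] acc=0, pass-E 0, pass-S 0
  after 2 — PE[1][2] acc=0, pass-E 0, pass-S 0
  after 3 — PE[1][2] acc=10, pass-E 2, pass-S 10
  after 4 — PE[1][2] acc=12, pass-E 1, pass-S 12
  after 5 — PE[1][2] acc=28, pass-E 6, pass-S 28
— OS: 3×3; PE[1][2] trace:
  after 0 — PE[1][2] acc=0, pass-E 0, pass-S 0
  after 1 — PE[1][2] acc=0, pass-E 0, pass-S 0
  after 2 — PE[1][2] acc=0, pass-E 0, pass-S 0
  after 3 — PE[1][2] acc=8, pass-E 4, pass-S 2
  after 4 — PE[1][2] acc=12, pass-E 1, pass-S 4
  after 5 — PE[1][2] acc=12, pass-E 0, pass-S 0
— RS: 3×2 array has no PE[1][2].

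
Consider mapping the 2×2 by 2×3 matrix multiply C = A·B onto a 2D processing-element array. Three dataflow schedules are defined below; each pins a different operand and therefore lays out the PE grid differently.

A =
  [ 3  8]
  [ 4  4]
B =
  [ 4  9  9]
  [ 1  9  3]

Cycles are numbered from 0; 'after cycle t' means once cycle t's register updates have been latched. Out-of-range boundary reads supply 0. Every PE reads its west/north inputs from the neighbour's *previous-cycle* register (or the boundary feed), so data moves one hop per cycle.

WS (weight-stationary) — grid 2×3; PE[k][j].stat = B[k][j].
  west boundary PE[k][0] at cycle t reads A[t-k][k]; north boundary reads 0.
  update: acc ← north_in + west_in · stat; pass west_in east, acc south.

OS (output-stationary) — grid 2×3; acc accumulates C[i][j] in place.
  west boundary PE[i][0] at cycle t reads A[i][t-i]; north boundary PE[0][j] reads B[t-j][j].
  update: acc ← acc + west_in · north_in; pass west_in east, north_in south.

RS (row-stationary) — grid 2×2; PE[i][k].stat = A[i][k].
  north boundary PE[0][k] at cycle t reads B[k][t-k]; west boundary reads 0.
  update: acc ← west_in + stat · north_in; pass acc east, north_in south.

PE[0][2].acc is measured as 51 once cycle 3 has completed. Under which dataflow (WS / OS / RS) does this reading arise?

dataflow = OS

Under WS (2×3), PE[0][2]:
  t=0 PE[0][2]: acc=0 h=0 v=0
  t=1 PE[0][2]: acc=0 h=0 v=0
  t=2 PE[0][2]: acc=27 h=3 v=27
  t=3 PE[0][2]: acc=36 h=4 v=36
Under OS (2×3), PE[0][2]:
  t=0 PE[0][2]: acc=0 h=0 v=0
  t=1 PE[0][2]: acc=0 h=0 v=0
  t=2 PE[0][2]: acc=27 h=3 v=9
  t=3 PE[0][2]: acc=51 h=8 v=3
RS: PE[0][2] is outside its 2×2 grid.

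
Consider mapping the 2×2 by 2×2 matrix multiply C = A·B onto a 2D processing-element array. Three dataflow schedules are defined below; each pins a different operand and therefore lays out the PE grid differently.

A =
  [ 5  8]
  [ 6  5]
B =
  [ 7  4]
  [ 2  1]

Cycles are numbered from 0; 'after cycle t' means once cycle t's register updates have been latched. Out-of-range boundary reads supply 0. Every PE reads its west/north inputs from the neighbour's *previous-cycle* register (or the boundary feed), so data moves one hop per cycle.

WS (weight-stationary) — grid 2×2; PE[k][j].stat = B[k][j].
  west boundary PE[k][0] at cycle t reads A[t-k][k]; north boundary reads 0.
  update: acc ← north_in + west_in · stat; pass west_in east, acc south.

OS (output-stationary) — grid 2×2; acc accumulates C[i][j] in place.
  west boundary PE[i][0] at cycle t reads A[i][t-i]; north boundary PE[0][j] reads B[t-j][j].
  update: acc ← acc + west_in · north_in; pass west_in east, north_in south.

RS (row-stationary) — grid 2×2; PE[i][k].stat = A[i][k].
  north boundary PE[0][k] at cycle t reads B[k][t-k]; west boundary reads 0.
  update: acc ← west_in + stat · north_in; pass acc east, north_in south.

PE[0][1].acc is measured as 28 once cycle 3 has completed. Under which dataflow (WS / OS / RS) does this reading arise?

dataflow = OS

WS (2×2 grid), PE[0][1]:
  0: (0,1).acc=0  regs=<0,0>
  1: (0,1).acc=20  regs=<5,20>
  2: (0,1).acc=24  regs=<6,24>
  3: (0,1).acc=0  regs=<0,0>
OS (2×2 grid), PE[0][1]:
  0: (0,1).acc=0  regs=<0,0>
  1: (0,1).acc=20  regs=<5,4>
  2: (0,1).acc=28  regs=<8,1>
  3: (0,1).acc=28  regs=<0,0>
RS (2×2 grid), PE[0][1]:
  0: (0,1).acc=0  regs=<0,0>
  1: (0,1).acc=51  regs=<51,2>
  2: (0,1).acc=28  regs=<28,1>
  3: (0,1).acc=0  regs=<0,0>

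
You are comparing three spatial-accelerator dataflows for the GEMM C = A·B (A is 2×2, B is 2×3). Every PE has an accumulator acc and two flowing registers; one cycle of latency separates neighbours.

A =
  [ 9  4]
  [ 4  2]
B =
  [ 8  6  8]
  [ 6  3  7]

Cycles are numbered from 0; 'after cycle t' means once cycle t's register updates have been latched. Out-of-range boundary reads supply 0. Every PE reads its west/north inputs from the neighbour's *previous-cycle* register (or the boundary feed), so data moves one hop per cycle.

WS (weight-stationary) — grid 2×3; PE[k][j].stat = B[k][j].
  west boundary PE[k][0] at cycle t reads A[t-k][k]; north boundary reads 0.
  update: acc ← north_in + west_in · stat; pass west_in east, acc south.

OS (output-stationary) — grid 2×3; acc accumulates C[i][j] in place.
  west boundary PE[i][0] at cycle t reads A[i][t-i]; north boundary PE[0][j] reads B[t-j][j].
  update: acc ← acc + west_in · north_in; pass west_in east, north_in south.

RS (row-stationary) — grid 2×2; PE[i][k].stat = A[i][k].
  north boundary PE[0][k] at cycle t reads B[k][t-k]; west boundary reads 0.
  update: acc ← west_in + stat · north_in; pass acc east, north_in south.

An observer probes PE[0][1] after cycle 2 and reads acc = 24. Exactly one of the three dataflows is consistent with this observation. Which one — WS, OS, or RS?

WS [2×3] PE[0][1] across cycles:
  [0] (0,1) acc=0 (h:0 v:0)
  [1] (0,1) acc=54 (h:9 v:54)
  [2] (0,1) acc=24 (h:4 v:24)
OS [2×3] PE[0][1] across cycles:
  [0] (0,1) acc=0 (h:0 v:0)
  [1] (0,1) acc=54 (h:9 v:6)
  [2] (0,1) acc=66 (h:4 v:3)
RS [2×2] PE[0][1] across cycles:
  [0] (0,1) acc=0 (h:0 v:0)
  [1] (0,1) acc=96 (h:96 v:6)
  [2] (0,1) acc=66 (h:66 v:3)

dataflow = WS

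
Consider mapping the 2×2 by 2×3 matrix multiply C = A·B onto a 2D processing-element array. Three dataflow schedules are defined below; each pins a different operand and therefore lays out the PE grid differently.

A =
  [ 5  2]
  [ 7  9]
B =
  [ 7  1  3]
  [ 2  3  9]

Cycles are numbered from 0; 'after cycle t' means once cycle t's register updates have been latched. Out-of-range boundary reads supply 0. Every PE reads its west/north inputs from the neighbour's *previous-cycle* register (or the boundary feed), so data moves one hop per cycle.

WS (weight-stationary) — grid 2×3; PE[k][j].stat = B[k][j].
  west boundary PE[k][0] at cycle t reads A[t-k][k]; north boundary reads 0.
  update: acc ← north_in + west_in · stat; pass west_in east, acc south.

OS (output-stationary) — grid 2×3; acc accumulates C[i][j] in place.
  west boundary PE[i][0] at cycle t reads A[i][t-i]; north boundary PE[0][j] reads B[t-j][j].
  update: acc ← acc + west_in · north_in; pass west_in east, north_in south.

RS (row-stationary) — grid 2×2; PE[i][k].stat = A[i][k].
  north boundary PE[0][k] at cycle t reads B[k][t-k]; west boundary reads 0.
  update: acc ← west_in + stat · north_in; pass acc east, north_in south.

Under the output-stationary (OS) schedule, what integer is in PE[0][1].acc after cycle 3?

PE[0][1].acc = 11

OS 2×3: PE[0][1] cycle-by-cycle (with neighbour feeds):
  t=0 PE[0][0]: acc=35 h=5 v=7
  t=0 PE[0][1]: acc=0 h=0 v=0
  t=1 PE[0][0]: acc=39 h=2 v=2
  t=1 PE[0][1]: acc=5 h=5 v=1
  t=2 PE[0][0]: acc=39 h=0 v=0
  t=2 PE[0][1]: acc=11 h=2 v=3
  t=3 PE[0][0]: acc=39 h=0 v=0
  t=3 PE[0][1]: acc=11 h=0 v=0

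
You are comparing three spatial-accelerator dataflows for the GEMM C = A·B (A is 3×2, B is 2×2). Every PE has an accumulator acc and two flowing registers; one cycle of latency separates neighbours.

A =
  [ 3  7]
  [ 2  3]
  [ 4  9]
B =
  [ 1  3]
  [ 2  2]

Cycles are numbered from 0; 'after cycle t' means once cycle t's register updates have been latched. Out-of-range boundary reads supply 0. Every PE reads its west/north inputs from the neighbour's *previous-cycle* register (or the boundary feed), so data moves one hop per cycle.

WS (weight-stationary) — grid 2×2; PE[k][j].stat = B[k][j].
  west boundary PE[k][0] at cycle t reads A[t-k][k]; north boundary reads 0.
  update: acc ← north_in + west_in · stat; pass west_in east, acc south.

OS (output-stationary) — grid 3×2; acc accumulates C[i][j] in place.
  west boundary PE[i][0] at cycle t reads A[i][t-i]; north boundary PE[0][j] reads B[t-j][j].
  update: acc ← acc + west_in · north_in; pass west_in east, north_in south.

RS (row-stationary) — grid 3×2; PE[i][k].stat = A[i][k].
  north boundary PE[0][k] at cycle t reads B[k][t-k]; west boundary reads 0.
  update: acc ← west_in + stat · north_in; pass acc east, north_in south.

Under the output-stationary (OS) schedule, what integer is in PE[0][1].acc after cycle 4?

PE[0][1].acc = 23

OS (3×2). Following PE[0][1] plus its west/north inputs:
  t=0 PE[0][0]: acc=3 h=3 v=1
  t=0 PE[0][1]: acc=0 h=0 v=0
  t=1 PE[0][0]: acc=17 h=7 v=2
  t=1 PE[0][1]: acc=9 h=3 v=3
  t=2 PE[0][0]: acc=17 h=0 v=0
  t=2 PE[0][1]: acc=23 h=7 v=2
  t=3 PE[0][0]: acc=17 h=0 v=0
  t=3 PE[0][1]: acc=23 h=0 v=0
  t=4 PE[0][0]: acc=17 h=0 v=0
  t=4 PE[0][1]: acc=23 h=0 v=0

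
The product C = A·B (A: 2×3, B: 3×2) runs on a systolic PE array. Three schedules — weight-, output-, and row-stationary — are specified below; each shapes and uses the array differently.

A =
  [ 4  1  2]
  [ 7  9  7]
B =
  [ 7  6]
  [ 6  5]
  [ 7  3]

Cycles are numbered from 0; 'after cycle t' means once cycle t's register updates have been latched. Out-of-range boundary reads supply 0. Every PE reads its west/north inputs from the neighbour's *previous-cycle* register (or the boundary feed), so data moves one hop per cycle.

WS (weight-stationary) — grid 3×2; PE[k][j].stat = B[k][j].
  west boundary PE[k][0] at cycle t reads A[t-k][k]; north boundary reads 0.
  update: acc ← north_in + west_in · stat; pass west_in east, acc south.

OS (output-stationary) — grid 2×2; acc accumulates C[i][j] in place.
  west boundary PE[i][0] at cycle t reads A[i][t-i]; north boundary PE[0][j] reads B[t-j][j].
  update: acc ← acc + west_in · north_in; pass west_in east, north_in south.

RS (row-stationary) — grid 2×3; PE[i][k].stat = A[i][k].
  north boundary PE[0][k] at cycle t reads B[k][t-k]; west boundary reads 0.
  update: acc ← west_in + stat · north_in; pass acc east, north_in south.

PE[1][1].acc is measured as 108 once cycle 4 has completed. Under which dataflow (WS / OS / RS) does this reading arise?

WS [3×2] PE[1][1] across cycles:
  [0] (1,1) acc=0 (h:0 v:0)
  [1] (1,1) acc=0 (h:0 v:0)
  [2] (1,1) acc=29 (h:1 v:29)
  [3] (1,1) acc=87 (h:9 v:87)
  [4] (1,1) acc=0 (h:0 v:0)
OS [2×2] PE[1][1] across cycles:
  [0] (1,1) acc=0 (h:0 v:0)
  [1] (1,1) acc=0 (h:0 v:0)
  [2] (1,1) acc=42 (h:7 v:6)
  [3] (1,1) acc=87 (h:9 v:5)
  [4] (1,1) acc=108 (h:7 v:3)
RS [2×3] PE[1][1] across cycles:
  [0] (1,1) acc=0 (h:0 v:0)
  [1] (1,1) acc=0 (h:0 v:0)
  [2] (1,1) acc=103 (h:103 v:6)
  [3] (1,1) acc=87 (h:87 v:5)
  [4] (1,1) acc=0 (h:0 v:0)

dataflow = OS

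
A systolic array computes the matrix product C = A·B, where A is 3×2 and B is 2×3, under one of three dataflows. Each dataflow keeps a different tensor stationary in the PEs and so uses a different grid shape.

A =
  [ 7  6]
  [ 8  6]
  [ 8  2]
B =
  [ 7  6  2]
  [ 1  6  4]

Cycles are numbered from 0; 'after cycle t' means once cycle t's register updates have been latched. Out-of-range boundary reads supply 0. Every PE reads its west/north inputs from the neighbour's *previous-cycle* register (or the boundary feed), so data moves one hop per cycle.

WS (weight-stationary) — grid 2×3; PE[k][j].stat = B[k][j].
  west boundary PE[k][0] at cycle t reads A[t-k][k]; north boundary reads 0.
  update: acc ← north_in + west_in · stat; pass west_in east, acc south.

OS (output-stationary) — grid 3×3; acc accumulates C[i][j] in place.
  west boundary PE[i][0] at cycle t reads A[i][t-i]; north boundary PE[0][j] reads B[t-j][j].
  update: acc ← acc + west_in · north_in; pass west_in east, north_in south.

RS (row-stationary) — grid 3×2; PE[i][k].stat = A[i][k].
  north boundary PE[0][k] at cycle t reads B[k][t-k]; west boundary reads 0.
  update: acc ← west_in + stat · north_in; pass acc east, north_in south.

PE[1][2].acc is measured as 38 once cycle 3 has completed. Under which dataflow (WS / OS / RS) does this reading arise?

dataflow = WS

Under WS (2×3), PE[1][2]:
  step 0 · PE1,2: acc=0; fwd→0 fwd↓0
  step 1 · PE1,2: acc=0; fwd→0 fwd↓0
  step 2 · PE1,2: acc=0; fwd→0 fwd↓0
  step 3 · PE1,2: acc=38; fwd→6 fwd↓38
Under OS (3×3), PE[1][2]:
  step 0 · PE1,2: acc=0; fwd→0 fwd↓0
  step 1 · PE1,2: acc=0; fwd→0 fwd↓0
  step 2 · PE1,2: acc=0; fwd→0 fwd↓0
  step 3 · PE1,2: acc=16; fwd→8 fwd↓2
RS: PE[1][2] is outside its 3×2 grid.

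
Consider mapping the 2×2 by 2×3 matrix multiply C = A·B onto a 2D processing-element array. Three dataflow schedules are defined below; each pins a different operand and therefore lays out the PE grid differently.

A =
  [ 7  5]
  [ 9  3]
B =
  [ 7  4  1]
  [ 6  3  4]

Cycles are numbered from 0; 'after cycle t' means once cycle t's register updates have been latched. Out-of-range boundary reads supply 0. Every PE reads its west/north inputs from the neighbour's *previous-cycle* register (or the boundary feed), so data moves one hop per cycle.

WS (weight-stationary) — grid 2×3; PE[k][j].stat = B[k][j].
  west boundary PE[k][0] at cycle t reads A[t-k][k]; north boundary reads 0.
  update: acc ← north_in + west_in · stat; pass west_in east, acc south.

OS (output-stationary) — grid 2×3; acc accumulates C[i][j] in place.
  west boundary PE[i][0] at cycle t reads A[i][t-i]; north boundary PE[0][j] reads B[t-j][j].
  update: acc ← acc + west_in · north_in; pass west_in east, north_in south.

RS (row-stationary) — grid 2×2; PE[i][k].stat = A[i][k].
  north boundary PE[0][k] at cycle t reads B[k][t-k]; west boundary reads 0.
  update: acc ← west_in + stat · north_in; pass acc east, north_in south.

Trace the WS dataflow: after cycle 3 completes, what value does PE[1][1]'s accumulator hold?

WS (2×3). Following PE[1][1] plus its west/north inputs:
  c0 r0c1: 0 / 0 / 0
  c0 r1c0: 0 / 0 / 0
  c0 r1c1: 0 / 0 / 0
  c1 r0c1: 28 / 7 / 28
  c1 r1c0: 79 / 5 / 79
  c1 r1c1: 0 / 0 / 0
  c2 r0c1: 36 / 9 / 36
  c2 r1c0: 81 / 3 / 81
  c2 r1c1: 43 / 5 / 43
  c3 r0c1: 0 / 0 / 0
  c3 r1c0: 0 / 0 / 0
  c3 r1c1: 45 / 3 / 45

PE[1][1].acc = 45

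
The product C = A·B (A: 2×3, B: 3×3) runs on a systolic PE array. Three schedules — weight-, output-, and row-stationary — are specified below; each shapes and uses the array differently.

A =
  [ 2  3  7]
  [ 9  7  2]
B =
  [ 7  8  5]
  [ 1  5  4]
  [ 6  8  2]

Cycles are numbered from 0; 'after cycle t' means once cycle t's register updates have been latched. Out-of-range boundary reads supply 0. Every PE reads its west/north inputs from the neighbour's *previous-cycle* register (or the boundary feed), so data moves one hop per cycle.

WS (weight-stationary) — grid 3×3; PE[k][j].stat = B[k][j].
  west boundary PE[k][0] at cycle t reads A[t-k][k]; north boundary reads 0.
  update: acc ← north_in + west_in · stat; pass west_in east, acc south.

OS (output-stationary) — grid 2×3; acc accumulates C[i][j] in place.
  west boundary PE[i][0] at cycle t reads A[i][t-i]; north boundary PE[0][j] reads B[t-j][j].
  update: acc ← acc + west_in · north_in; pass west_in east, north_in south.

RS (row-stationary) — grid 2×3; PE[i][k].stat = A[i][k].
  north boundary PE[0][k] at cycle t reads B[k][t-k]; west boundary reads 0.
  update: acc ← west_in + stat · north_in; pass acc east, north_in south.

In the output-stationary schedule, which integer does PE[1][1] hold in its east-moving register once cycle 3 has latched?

OS 2×3: PE[1][1] cycle-by-cycle (with neighbour feeds):
  @0  [0,1]  acc 0  |  →0  ↓0
  @0  [1,0]  acc 0  |  →0  ↓0
  @0  [1,1]  acc 0  |  →0  ↓0
  @1  [0,1]  acc 16  |  →2  ↓8
  @1  [1,0]  acc 63  |  →9  ↓7
  @1  [1,1]  acc 0  |  →0  ↓0
  @2  [0,1]  acc 31  |  →3  ↓5
  @2  [1,0]  acc 70  |  →7  ↓1
  @2  [1,1]  acc 72  |  →9  ↓8
  @3  [0,1]  acc 87  |  →7  ↓8
  @3  [1,0]  acc 82  |  →2  ↓6
  @3  [1,1]  acc 107  |  →7  ↓5

register = 7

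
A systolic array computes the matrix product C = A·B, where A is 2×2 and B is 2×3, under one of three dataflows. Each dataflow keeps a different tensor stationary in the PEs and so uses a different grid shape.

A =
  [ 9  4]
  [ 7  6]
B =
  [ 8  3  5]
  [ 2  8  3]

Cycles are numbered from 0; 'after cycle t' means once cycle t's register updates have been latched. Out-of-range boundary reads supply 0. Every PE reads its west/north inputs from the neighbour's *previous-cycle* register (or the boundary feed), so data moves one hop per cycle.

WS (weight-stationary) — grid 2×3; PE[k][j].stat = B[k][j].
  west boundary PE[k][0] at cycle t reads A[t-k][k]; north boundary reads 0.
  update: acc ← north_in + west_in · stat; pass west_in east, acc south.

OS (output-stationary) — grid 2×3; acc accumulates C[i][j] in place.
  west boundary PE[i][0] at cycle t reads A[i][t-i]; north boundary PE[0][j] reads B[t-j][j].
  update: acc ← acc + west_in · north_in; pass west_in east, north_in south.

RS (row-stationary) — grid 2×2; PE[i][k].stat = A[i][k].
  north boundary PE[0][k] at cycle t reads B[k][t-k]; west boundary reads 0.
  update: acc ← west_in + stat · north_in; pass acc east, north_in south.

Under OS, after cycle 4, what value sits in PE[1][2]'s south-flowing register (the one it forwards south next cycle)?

register = 3

OS on a 2×3 grid — tracing PE[1][2] and its feeders:
  t=0 PE[0][2]: acc=0 h=0 v=0
  t=0 PE[1][1]: acc=0 h=0 v=0
  t=0 PE[1][2]: acc=0 h=0 v=0
  t=1 PE[0][2]: acc=0 h=0 v=0
  t=1 PE[1][1]: acc=0 h=0 v=0
  t=1 PE[1][2]: acc=0 h=0 v=0
  t=2 PE[0][2]: acc=45 h=9 v=5
  t=2 PE[1][1]: acc=21 h=7 v=3
  t=2 PE[1][2]: acc=0 h=0 v=0
  t=3 PE[0][2]: acc=57 h=4 v=3
  t=3 PE[1][1]: acc=69 h=6 v=8
  t=3 PE[1][2]: acc=35 h=7 v=5
  t=4 PE[0][2]: acc=57 h=0 v=0
  t=4 PE[1][1]: acc=69 h=0 v=0
  t=4 PE[1][2]: acc=53 h=6 v=3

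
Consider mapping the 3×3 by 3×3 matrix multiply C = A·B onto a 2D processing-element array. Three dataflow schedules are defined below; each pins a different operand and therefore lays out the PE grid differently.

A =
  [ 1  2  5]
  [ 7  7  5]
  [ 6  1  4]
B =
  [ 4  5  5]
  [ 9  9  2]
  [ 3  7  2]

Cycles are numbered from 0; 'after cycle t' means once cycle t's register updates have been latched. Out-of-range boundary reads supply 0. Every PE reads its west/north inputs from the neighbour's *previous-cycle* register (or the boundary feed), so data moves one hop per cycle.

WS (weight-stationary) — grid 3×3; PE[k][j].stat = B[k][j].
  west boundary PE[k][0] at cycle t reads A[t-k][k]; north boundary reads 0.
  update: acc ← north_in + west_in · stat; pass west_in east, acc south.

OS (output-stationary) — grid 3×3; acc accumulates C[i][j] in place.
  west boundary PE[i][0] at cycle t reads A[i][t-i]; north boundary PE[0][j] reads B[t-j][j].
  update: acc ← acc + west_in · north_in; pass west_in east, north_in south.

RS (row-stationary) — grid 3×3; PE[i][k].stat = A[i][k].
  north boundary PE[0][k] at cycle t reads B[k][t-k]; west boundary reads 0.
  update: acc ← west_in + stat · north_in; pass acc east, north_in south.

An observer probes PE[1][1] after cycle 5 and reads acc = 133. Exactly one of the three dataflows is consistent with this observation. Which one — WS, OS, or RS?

WS (3×3 grid), PE[1][1]:
  0: (1,1).acc=0  regs=<0,0>
  1: (1,1).acc=0  regs=<0,0>
  2: (1,1).acc=23  regs=<2,23>
  3: (1,1).acc=98  regs=<7,98>
  4: (1,1).acc=39  regs=<1,39>
  5: (1,1).acc=0  regs=<0,0>
OS (3×3 grid), PE[1][1]:
  0: (1,1).acc=0  regs=<0,0>
  1: (1,1).acc=0  regs=<0,0>
  2: (1,1).acc=35  regs=<7,5>
  3: (1,1).acc=98  regs=<7,9>
  4: (1,1).acc=133  regs=<5,7>
  5: (1,1).acc=133  regs=<0,0>
RS (3×3 grid), PE[1][1]:
  0: (1,1).acc=0  regs=<0,0>
  1: (1,1).acc=0  regs=<0,0>
  2: (1,1).acc=91  regs=<91,9>
  3: (1,1).acc=98  regs=<98,9>
  4: (1,1).acc=49  regs=<49,2>
  5: (1,1).acc=0  regs=<0,0>

dataflow = OS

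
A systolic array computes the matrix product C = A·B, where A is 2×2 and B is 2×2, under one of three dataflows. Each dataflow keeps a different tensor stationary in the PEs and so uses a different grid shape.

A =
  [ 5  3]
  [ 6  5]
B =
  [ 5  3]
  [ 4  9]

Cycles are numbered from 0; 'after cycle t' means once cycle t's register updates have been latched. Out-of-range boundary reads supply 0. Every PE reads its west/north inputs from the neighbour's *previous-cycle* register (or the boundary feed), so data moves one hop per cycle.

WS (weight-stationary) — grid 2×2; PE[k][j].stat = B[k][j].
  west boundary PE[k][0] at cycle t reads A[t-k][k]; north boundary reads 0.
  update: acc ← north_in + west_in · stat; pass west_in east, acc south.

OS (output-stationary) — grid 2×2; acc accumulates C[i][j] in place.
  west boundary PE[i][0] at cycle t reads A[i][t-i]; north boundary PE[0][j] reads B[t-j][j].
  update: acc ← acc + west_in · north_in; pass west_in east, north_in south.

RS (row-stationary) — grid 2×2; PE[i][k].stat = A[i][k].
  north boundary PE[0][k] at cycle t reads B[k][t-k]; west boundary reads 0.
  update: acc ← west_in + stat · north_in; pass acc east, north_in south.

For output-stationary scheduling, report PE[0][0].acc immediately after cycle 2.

OS on a 2×2 grid — tracing PE[0][0] and its feeders:
  cycle 0: PE[0][0] → acc 25, east 5, south 5
  cycle 1: PE[0][0] → acc 37, east 3, south 4
  cycle 2: PE[0][0] → acc 37, east 0, south 0

PE[0][0].acc = 37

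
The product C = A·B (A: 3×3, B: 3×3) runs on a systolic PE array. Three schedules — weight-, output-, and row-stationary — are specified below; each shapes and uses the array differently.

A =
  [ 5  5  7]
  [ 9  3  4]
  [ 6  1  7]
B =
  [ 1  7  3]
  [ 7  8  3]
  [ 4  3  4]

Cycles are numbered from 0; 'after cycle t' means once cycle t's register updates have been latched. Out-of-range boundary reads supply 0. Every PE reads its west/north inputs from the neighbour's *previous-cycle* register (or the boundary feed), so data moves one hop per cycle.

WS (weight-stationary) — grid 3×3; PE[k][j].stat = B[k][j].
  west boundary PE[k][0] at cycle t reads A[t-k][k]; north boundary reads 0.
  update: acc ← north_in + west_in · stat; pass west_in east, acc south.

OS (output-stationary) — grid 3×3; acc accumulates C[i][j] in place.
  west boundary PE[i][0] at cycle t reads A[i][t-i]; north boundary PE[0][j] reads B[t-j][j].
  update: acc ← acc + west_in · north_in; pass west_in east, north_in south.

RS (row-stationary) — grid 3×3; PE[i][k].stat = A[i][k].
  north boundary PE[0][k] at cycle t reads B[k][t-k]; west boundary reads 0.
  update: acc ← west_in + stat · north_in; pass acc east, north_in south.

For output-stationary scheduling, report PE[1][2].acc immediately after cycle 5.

OS 3×3: PE[1][2] cycle-by-cycle (with neighbour feeds):
  [0] (0,2) acc=0 (h:0 v:0)
  [0] (1,1) acc=0 (h:0 v:0)
  [0] (1,2) acc=0 (h:0 v:0)
  [1] (0,2) acc=0 (h:0 v:0)
  [1] (1,1) acc=0 (h:0 v:0)
  [1] (1,2) acc=0 (h:0 v:0)
  [2] (0,2) acc=15 (h:5 v:3)
  [2] (1,1) acc=63 (h:9 v:7)
  [2] (1,2) acc=0 (h:0 v:0)
  [3] (0,2) acc=30 (h:5 v:3)
  [3] (1,1) acc=87 (h:3 v:8)
  [3] (1,2) acc=27 (h:9 v:3)
  [4] (0,2) acc=58 (h:7 v:4)
  [4] (1,1) acc=99 (h:4 v:3)
  [4] (1,2) acc=36 (h:3 v:3)
  [5] (0,2) acc=58 (h:0 v:0)
  [5] (1,1) acc=99 (h:0 v:0)
  [5] (1,2) acc=52 (h:4 v:4)

PE[1][2].acc = 52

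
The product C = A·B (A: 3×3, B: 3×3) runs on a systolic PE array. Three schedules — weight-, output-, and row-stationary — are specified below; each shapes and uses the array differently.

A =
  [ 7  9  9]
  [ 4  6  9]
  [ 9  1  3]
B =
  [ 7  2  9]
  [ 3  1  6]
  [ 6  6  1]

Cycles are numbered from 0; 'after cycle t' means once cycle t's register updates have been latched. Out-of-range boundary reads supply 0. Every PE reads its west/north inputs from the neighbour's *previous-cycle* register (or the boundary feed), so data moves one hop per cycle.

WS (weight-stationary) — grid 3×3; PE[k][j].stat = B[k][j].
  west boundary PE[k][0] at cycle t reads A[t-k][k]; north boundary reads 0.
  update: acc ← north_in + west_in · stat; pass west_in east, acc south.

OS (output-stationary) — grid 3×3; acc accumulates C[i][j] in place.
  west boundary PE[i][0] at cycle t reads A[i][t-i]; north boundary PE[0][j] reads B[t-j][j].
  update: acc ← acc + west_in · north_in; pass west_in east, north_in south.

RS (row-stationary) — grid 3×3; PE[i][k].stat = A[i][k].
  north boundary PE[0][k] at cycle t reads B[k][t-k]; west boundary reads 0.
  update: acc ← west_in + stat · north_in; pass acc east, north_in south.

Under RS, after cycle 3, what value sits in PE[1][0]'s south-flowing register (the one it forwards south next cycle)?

RS (3×3). Following PE[1][0] plus its west/north inputs:
  step 0 · PE0,0: acc=49; fwd→49 fwd↓7
  step 0 · PE1,0: acc=0; fwd→0 fwd↓0
  step 1 · PE0,0: acc=14; fwd→14 fwd↓2
  step 1 · PE1,0: acc=28; fwd→28 fwd↓7
  step 2 · PE0,0: acc=63; fwd→63 fwd↓9
  step 2 · PE1,0: acc=8; fwd→8 fwd↓2
  step 3 · PE0,0: acc=0; fwd→0 fwd↓0
  step 3 · PE1,0: acc=36; fwd→36 fwd↓9

register = 9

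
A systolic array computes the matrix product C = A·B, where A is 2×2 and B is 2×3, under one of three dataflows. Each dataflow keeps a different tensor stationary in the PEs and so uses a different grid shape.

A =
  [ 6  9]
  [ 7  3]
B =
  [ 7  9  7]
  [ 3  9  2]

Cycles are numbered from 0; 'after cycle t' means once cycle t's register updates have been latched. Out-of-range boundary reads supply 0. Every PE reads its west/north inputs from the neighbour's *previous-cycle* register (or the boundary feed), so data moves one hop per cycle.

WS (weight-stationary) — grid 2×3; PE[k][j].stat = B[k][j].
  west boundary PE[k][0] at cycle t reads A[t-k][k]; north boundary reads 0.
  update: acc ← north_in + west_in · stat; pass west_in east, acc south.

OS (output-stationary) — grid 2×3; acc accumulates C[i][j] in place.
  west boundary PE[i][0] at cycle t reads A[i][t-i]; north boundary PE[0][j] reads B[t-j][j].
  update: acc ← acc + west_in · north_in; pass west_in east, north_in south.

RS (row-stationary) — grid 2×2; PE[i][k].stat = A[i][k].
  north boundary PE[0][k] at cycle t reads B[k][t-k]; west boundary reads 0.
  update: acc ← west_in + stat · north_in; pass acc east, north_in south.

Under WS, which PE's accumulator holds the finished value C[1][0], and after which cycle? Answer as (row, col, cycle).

Under WS, C[1][0] lands at PE[1][0]:
  c0 r1c0: 0 / 0 / 0
  c1 r1c0: 69 / 9 / 69
  c2 r1c0: 58 / 3 / 58

(row, col, cycle) = (1, 0, 2)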